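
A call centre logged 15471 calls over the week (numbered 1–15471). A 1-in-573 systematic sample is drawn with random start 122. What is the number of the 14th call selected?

k = 573
14th selection = r + (14−1)·k = 122 + 13×573 = 122 + 7449 = 7571

7571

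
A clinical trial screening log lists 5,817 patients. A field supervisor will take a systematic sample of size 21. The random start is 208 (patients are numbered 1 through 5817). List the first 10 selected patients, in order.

k = N/n = 5817/21 = 277
patient 1: 208
patient 2: 208 + 277 = 485
patient 3: 485 + 277 = 762
patient 4: 762 + 277 = 1039
patient 5: 1039 + 277 = 1316
patient 6: 1316 + 277 = 1593
patient 7: 1593 + 277 = 1870
patient 8: 1870 + 277 = 2147
patient 9: 2147 + 277 = 2424
patient 10: 2424 + 277 = 2701

208, 485, 762, 1039, 1316, 1593, 1870, 2147, 2424, 2701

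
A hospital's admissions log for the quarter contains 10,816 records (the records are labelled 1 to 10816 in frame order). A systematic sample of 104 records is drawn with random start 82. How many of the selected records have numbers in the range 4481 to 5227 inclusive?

7

k = 10816/104 = 104
First selection ≥ 4481: 82 + ⌈(4481−82)/104⌉·104 = 82 + 43×104 = 4554
Last selection ≤ 5227: 82 + ⌊(5227−82)/104⌋·104 = 82 + 49×104 = 5178
Count = 49 − 43 + 1 = 7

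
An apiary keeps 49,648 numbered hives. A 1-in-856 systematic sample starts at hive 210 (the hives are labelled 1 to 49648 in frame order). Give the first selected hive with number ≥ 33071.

33594

k = 856
Steps past start: ⌈(33071 − 210)/856⌉ = ⌈32861/856⌉ = 39
Selected hive: 210 + 39×856 = 33594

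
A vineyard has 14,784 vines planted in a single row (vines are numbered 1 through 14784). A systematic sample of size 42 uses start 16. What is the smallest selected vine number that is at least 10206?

10224

k = 14784/42 = 352
Steps past start: ⌈(10206 − 16)/352⌉ = ⌈10190/352⌉ = 29
Selected vine: 16 + 29×352 = 10224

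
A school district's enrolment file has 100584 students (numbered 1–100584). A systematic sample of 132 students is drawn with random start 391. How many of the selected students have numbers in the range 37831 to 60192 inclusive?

29

k = 100584/132 = 762
First selection ≥ 37831: 391 + ⌈(37831−391)/762⌉·762 = 391 + 50×762 = 38491
Last selection ≤ 60192: 391 + ⌊(60192−391)/762⌋·762 = 391 + 78×762 = 59827
Count = 78 − 50 + 1 = 29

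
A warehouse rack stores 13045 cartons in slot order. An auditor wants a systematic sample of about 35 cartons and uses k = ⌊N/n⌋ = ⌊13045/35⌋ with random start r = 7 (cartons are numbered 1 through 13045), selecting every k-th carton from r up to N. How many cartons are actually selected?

36

k = ⌊13045/35⌋ = 372
Achieved size = ⌊(13045 − 7)/372⌋ + 1 = ⌊13038/372⌋ + 1 = 35 + 1 = 36
(last selection: 7 + 35×372 = 13027 ≤ 13045; next would be 13399 > 13045)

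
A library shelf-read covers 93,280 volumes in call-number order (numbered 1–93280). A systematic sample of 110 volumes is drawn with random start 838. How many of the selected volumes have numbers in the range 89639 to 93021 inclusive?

k = 93280/110 = 848
First selection ≥ 89639: 838 + ⌈(89639−838)/848⌉·848 = 838 + 105×848 = 89878
Last selection ≤ 93021: 838 + ⌊(93021−838)/848⌋·848 = 838 + 108×848 = 92422
Count = 108 − 105 + 1 = 4

4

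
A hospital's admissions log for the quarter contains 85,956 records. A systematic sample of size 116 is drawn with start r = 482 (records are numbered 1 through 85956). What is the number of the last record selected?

85697

k = 85956/116 = 741
116th selection = r + (116−1)·k = 482 + 115×741 = 482 + 85215 = 85697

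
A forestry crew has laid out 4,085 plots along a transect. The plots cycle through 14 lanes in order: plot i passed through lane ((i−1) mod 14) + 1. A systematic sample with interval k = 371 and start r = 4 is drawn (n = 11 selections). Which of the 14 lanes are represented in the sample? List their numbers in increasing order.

Consecutive selections differ by k = 371, so their lane numbers differ by 371 mod 14 = 7.
gcd(371, 14) = 7, so the sample visits 14/7 = 2 distinct residues mod 14.
Start 4 is lane 4; the lanes hit are 4, 11.

4, 11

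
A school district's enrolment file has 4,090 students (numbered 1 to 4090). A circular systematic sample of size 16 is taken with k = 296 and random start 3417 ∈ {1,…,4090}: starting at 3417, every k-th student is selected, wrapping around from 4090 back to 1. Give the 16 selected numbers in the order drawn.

Selection 1: 3417
Selection 2: 3417 + 296 = 3713
Selection 3: 3713 + 296 = 4009
Selection 4: 4009 + 296 = 4305 → 4305 − 4090 = 215
Selection 5: 215 + 296 = 511
Selection 6: 511 + 296 = 807
Selection 7: 807 + 296 = 1103
Selection 8: 1103 + 296 = 1399
Selection 9: 1399 + 296 = 1695
Selection 10: 1695 + 296 = 1991
Selection 11: 1991 + 296 = 2287
Selection 12: 2287 + 296 = 2583
Selection 13: 2583 + 296 = 2879
Selection 14: 2879 + 296 = 3175
Selection 15: 3175 + 296 = 3471
Selection 16: 3471 + 296 = 3767

3417, 3713, 4009, 215, 511, 807, 1103, 1399, 1695, 1991, 2287, 2583, 2879, 3175, 3471, 3767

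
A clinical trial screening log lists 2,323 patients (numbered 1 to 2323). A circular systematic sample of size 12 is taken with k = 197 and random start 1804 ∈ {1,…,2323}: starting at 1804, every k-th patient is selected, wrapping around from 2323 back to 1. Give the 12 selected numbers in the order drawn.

Selection 1: 1804
Selection 2: 1804 + 197 = 2001
Selection 3: 2001 + 197 = 2198
Selection 4: 2198 + 197 = 2395 → 2395 − 2323 = 72
Selection 5: 72 + 197 = 269
Selection 6: 269 + 197 = 466
Selection 7: 466 + 197 = 663
Selection 8: 663 + 197 = 860
Selection 9: 860 + 197 = 1057
Selection 10: 1057 + 197 = 1254
Selection 11: 1254 + 197 = 1451
Selection 12: 1451 + 197 = 1648

1804, 2001, 2198, 72, 269, 466, 663, 860, 1057, 1254, 1451, 1648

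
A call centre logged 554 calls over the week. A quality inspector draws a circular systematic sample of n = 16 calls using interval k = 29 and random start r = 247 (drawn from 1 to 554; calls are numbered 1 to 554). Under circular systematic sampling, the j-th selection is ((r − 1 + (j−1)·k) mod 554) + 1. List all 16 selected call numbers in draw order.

Selection 1: 247
Selection 2: 247 + 29 = 276
Selection 3: 276 + 29 = 305
Selection 4: 305 + 29 = 334
Selection 5: 334 + 29 = 363
Selection 6: 363 + 29 = 392
Selection 7: 392 + 29 = 421
Selection 8: 421 + 29 = 450
Selection 9: 450 + 29 = 479
Selection 10: 479 + 29 = 508
Selection 11: 508 + 29 = 537
Selection 12: 537 + 29 = 566 → 566 − 554 = 12
Selection 13: 12 + 29 = 41
Selection 14: 41 + 29 = 70
Selection 15: 70 + 29 = 99
Selection 16: 99 + 29 = 128

247, 276, 305, 334, 363, 392, 421, 450, 479, 508, 537, 12, 41, 70, 99, 128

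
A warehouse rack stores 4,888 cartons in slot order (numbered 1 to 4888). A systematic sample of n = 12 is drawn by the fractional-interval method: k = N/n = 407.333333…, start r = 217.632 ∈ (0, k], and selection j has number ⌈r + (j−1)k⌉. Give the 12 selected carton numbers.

218, 625, 1033, 1440, 1847, 2255, 2662, 3069, 3477, 3884, 4291, 4699

j=1: r + 0k = 217.632 → ⌈·⌉ = 218
j=2: r + 1k = 624.965333… → ⌈·⌉ = 625
j=3: r + 2k = 1032.298666… → ⌈·⌉ = 1033
j=4: r + 3k = 1439.632 → ⌈·⌉ = 1440
j=5: r + 4k = 1846.965333… → ⌈·⌉ = 1847
j=6: r + 5k = 2254.298666… → ⌈·⌉ = 2255
j=7: r + 6k = 2661.632 → ⌈·⌉ = 2662
j=8: r + 7k = 3068.965333… → ⌈·⌉ = 3069
j=9: r + 8k = 3476.298666… → ⌈·⌉ = 3477
j=10: r + 9k = 3883.632 → ⌈·⌉ = 3884
j=11: r + 10k = 4290.965333… → ⌈·⌉ = 4291
j=12: r + 11k = 4698.298666… → ⌈·⌉ = 4699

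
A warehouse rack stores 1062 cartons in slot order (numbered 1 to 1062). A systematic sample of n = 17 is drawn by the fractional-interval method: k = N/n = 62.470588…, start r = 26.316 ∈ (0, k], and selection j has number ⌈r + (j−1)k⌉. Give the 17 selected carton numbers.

27, 89, 152, 214, 277, 339, 402, 464, 527, 589, 652, 714, 776, 839, 901, 964, 1026

j=1: r + 0k = 26.316 → ⌈·⌉ = 27
j=2: r + 1k = 88.786588… → ⌈·⌉ = 89
j=3: r + 2k = 151.257176… → ⌈·⌉ = 152
j=4: r + 3k = 213.727764… → ⌈·⌉ = 214
j=5: r + 4k = 276.198352… → ⌈·⌉ = 277
j=6: r + 5k = 338.668941… → ⌈·⌉ = 339
j=7: r + 6k = 401.139529… → ⌈·⌉ = 402
j=8: r + 7k = 463.610117… → ⌈·⌉ = 464
j=9: r + 8k = 526.080705… → ⌈·⌉ = 527
j=10: r + 9k = 588.551294… → ⌈·⌉ = 589
j=11: r + 10k = 651.021882… → ⌈·⌉ = 652
j=12: r + 11k = 713.492470… → ⌈·⌉ = 714
j=13: r + 12k = 775.963058… → ⌈·⌉ = 776
j=14: r + 13k = 838.433647… → ⌈·⌉ = 839
j=15: r + 14k = 900.904235… → ⌈·⌉ = 901
j=16: r + 15k = 963.374823… → ⌈·⌉ = 964
j=17: r + 16k = 1025.845411… → ⌈·⌉ = 1026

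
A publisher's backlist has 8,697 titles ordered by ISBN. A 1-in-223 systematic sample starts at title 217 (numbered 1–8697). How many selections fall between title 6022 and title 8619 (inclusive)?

k = 223
First selection ≥ 6022: 217 + ⌈(6022−217)/223⌉·223 = 217 + 27×223 = 6238
Last selection ≤ 8619: 217 + ⌊(8619−217)/223⌋·223 = 217 + 37×223 = 8468
Count = 37 − 27 + 1 = 11

11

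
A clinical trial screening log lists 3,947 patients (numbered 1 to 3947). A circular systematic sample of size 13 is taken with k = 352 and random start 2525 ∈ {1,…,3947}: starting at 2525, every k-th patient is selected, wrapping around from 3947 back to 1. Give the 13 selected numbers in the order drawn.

2525, 2877, 3229, 3581, 3933, 338, 690, 1042, 1394, 1746, 2098, 2450, 2802

Selection 1: 2525
Selection 2: 2525 + 352 = 2877
Selection 3: 2877 + 352 = 3229
Selection 4: 3229 + 352 = 3581
Selection 5: 3581 + 352 = 3933
Selection 6: 3933 + 352 = 4285 → 4285 − 3947 = 338
Selection 7: 338 + 352 = 690
Selection 8: 690 + 352 = 1042
Selection 9: 1042 + 352 = 1394
Selection 10: 1394 + 352 = 1746
Selection 11: 1746 + 352 = 2098
Selection 12: 2098 + 352 = 2450
Selection 13: 2450 + 352 = 2802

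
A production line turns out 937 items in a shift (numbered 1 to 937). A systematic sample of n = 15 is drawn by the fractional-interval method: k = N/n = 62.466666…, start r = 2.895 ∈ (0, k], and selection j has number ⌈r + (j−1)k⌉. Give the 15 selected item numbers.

j=1: r + 0k = 2.895 → ⌈·⌉ = 3
j=2: r + 1k = 65.361666… → ⌈·⌉ = 66
j=3: r + 2k = 127.828333… → ⌈·⌉ = 128
j=4: r + 3k = 190.295 → ⌈·⌉ = 191
j=5: r + 4k = 252.761666… → ⌈·⌉ = 253
j=6: r + 5k = 315.228333… → ⌈·⌉ = 316
j=7: r + 6k = 377.695 → ⌈·⌉ = 378
j=8: r + 7k = 440.161666… → ⌈·⌉ = 441
j=9: r + 8k = 502.628333… → ⌈·⌉ = 503
j=10: r + 9k = 565.095 → ⌈·⌉ = 566
j=11: r + 10k = 627.561666… → ⌈·⌉ = 628
j=12: r + 11k = 690.028333… → ⌈·⌉ = 691
j=13: r + 12k = 752.495 → ⌈·⌉ = 753
j=14: r + 13k = 814.961666… → ⌈·⌉ = 815
j=15: r + 14k = 877.428333… → ⌈·⌉ = 878

3, 66, 128, 191, 253, 316, 378, 441, 503, 566, 628, 691, 753, 815, 878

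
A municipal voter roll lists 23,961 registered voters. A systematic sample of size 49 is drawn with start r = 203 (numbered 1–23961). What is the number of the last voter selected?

23675

k = 23961/49 = 489
49th selection = r + (49−1)·k = 203 + 48×489 = 203 + 23472 = 23675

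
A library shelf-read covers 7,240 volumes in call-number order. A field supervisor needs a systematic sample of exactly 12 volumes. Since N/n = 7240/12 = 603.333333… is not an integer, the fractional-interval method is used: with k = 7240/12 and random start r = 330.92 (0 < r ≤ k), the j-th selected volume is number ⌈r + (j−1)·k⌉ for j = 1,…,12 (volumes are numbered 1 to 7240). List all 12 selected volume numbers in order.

j=1: r + 0k = 330.92 → ⌈·⌉ = 331
j=2: r + 1k = 934.253333… → ⌈·⌉ = 935
j=3: r + 2k = 1537.586666… → ⌈·⌉ = 1538
j=4: r + 3k = 2140.92 → ⌈·⌉ = 2141
j=5: r + 4k = 2744.253333… → ⌈·⌉ = 2745
j=6: r + 5k = 3347.586666… → ⌈·⌉ = 3348
j=7: r + 6k = 3950.92 → ⌈·⌉ = 3951
j=8: r + 7k = 4554.253333… → ⌈·⌉ = 4555
j=9: r + 8k = 5157.586666… → ⌈·⌉ = 5158
j=10: r + 9k = 5760.92 → ⌈·⌉ = 5761
j=11: r + 10k = 6364.253333… → ⌈·⌉ = 6365
j=12: r + 11k = 6967.586666… → ⌈·⌉ = 6968

331, 935, 1538, 2141, 2745, 3348, 3951, 4555, 5158, 5761, 6365, 6968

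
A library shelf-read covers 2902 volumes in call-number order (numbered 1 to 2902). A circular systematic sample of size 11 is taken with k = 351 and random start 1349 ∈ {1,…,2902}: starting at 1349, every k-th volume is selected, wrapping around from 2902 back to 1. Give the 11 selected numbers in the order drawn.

1349, 1700, 2051, 2402, 2753, 202, 553, 904, 1255, 1606, 1957

Selection 1: 1349
Selection 2: 1349 + 351 = 1700
Selection 3: 1700 + 351 = 2051
Selection 4: 2051 + 351 = 2402
Selection 5: 2402 + 351 = 2753
Selection 6: 2753 + 351 = 3104 → 3104 − 2902 = 202
Selection 7: 202 + 351 = 553
Selection 8: 553 + 351 = 904
Selection 9: 904 + 351 = 1255
Selection 10: 1255 + 351 = 1606
Selection 11: 1606 + 351 = 1957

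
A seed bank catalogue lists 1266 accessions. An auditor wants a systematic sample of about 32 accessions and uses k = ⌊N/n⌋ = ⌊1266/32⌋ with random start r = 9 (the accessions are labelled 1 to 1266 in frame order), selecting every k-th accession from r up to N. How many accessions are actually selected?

k = ⌊1266/32⌋ = 39
Achieved size = ⌊(1266 − 9)/39⌋ + 1 = ⌊1257/39⌋ + 1 = 32 + 1 = 33
(last selection: 9 + 32×39 = 1257 ≤ 1266; next would be 1296 > 1266)

33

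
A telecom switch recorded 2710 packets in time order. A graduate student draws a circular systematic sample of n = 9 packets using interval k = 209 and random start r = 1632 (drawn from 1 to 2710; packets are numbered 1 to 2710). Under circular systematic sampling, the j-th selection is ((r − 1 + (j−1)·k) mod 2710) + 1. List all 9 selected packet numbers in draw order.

Selection 1: 1632
Selection 2: 1632 + 209 = 1841
Selection 3: 1841 + 209 = 2050
Selection 4: 2050 + 209 = 2259
Selection 5: 2259 + 209 = 2468
Selection 6: 2468 + 209 = 2677
Selection 7: 2677 + 209 = 2886 → 2886 − 2710 = 176
Selection 8: 176 + 209 = 385
Selection 9: 385 + 209 = 594

1632, 1841, 2050, 2259, 2468, 2677, 176, 385, 594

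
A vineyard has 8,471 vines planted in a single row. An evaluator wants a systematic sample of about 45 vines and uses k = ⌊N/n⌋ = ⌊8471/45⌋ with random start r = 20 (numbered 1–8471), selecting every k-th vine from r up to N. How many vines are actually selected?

k = ⌊8471/45⌋ = 188
Achieved size = ⌊(8471 − 20)/188⌋ + 1 = ⌊8451/188⌋ + 1 = 44 + 1 = 45
(last selection: 20 + 44×188 = 8292 ≤ 8471; next would be 8480 > 8471)

45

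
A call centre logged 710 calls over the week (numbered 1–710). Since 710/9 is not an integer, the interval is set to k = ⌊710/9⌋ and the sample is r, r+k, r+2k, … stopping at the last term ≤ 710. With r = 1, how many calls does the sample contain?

10

k = ⌊710/9⌋ = 78
Achieved size = ⌊(710 − 1)/78⌋ + 1 = ⌊709/78⌋ + 1 = 9 + 1 = 10
(last selection: 1 + 9×78 = 703 ≤ 710; next would be 781 > 710)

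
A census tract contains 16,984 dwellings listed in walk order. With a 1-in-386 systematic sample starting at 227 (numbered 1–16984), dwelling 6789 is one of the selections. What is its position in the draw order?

k = 386
position = (6789 − 227)/386 + 1 = 6562/386 + 1 = 17 + 1 = 18

18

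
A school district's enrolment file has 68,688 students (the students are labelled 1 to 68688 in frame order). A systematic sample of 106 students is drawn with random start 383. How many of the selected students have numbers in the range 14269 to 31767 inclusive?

27

k = 68688/106 = 648
First selection ≥ 14269: 383 + ⌈(14269−383)/648⌉·648 = 383 + 22×648 = 14639
Last selection ≤ 31767: 383 + ⌊(31767−383)/648⌋·648 = 383 + 48×648 = 31487
Count = 48 − 22 + 1 = 27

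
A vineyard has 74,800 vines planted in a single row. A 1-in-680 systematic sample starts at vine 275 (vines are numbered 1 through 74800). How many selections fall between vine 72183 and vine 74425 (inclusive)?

k = 680
First selection ≥ 72183: 275 + ⌈(72183−275)/680⌉·680 = 275 + 106×680 = 72355
Last selection ≤ 74425: 275 + ⌊(74425−275)/680⌋·680 = 275 + 109×680 = 74395
Count = 109 − 106 + 1 = 4

4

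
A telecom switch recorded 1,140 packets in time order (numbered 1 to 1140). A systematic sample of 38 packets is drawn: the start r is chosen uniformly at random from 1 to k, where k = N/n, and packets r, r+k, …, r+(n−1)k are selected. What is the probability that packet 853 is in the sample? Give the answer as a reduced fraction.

1/30

k = 1140/38 = 30.
Packet 853 is selected iff r ≡ 853 (mod 30); exactly one such r in {1,…,30}.
Inclusion probability = 1/30.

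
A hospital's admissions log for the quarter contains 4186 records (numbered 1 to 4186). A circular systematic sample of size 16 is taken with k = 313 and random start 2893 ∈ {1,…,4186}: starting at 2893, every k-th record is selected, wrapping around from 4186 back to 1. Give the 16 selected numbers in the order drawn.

2893, 3206, 3519, 3832, 4145, 272, 585, 898, 1211, 1524, 1837, 2150, 2463, 2776, 3089, 3402

Selection 1: 2893
Selection 2: 2893 + 313 = 3206
Selection 3: 3206 + 313 = 3519
Selection 4: 3519 + 313 = 3832
Selection 5: 3832 + 313 = 4145
Selection 6: 4145 + 313 = 4458 → 4458 − 4186 = 272
Selection 7: 272 + 313 = 585
Selection 8: 585 + 313 = 898
Selection 9: 898 + 313 = 1211
Selection 10: 1211 + 313 = 1524
Selection 11: 1524 + 313 = 1837
Selection 12: 1837 + 313 = 2150
Selection 13: 2150 + 313 = 2463
Selection 14: 2463 + 313 = 2776
Selection 15: 2776 + 313 = 3089
Selection 16: 3089 + 313 = 3402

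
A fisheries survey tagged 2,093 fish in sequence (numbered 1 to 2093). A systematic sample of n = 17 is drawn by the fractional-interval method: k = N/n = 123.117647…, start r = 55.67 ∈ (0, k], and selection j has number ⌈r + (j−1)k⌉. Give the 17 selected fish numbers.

j=1: r + 0k = 55.67 → ⌈·⌉ = 56
j=2: r + 1k = 178.787647… → ⌈·⌉ = 179
j=3: r + 2k = 301.905294… → ⌈·⌉ = 302
j=4: r + 3k = 425.022941… → ⌈·⌉ = 426
j=5: r + 4k = 548.140588… → ⌈·⌉ = 549
j=6: r + 5k = 671.258235… → ⌈·⌉ = 672
j=7: r + 6k = 794.375882… → ⌈·⌉ = 795
j=8: r + 7k = 917.493529… → ⌈·⌉ = 918
j=9: r + 8k = 1040.611176… → ⌈·⌉ = 1041
j=10: r + 9k = 1163.728823… → ⌈·⌉ = 1164
j=11: r + 10k = 1286.846470… → ⌈·⌉ = 1287
j=12: r + 11k = 1409.964117… → ⌈·⌉ = 1410
j=13: r + 12k = 1533.081764… → ⌈·⌉ = 1534
j=14: r + 13k = 1656.199411… → ⌈·⌉ = 1657
j=15: r + 14k = 1779.317058… → ⌈·⌉ = 1780
j=16: r + 15k = 1902.434705… → ⌈·⌉ = 1903
j=17: r + 16k = 2025.552352… → ⌈·⌉ = 2026

56, 179, 302, 426, 549, 672, 795, 918, 1041, 1164, 1287, 1410, 1534, 1657, 1780, 1903, 2026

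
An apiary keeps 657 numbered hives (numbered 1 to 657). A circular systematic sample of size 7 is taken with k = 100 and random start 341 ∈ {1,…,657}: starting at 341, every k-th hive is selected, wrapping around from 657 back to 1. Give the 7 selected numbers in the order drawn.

341, 441, 541, 641, 84, 184, 284

Selection 1: 341
Selection 2: 341 + 100 = 441
Selection 3: 441 + 100 = 541
Selection 4: 541 + 100 = 641
Selection 5: 641 + 100 = 741 → 741 − 657 = 84
Selection 6: 84 + 100 = 184
Selection 7: 184 + 100 = 284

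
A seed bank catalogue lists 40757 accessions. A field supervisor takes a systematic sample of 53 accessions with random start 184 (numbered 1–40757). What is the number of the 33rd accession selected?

k = 40757/53 = 769
33rd selection = r + (33−1)·k = 184 + 32×769 = 184 + 24608 = 24792

24792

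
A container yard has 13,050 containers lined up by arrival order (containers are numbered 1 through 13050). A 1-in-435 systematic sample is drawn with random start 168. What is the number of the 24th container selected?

10173

k = 435
24th selection = r + (24−1)·k = 168 + 23×435 = 168 + 10005 = 10173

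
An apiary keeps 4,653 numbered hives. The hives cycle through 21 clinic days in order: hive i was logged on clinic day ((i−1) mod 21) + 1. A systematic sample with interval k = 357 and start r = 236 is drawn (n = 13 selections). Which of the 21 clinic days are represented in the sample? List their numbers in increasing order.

Consecutive selections differ by k = 357, so their clinic day numbers differ by 357 mod 21 = 0.
gcd(357, 21) = 21, so the sample visits 21/21 = 1 distinct residues mod 21.
Start 236 is clinic day 5; the clinic days hit are 5.

5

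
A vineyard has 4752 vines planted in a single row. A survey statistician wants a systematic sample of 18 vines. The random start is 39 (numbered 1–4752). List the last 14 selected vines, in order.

1095, 1359, 1623, 1887, 2151, 2415, 2679, 2943, 3207, 3471, 3735, 3999, 4263, 4527

k = N/n = 4752/18 = 264
5th selection = 39 + 4×264 = 1095
6th: 1095 + 264 = 1359
7th: 1359 + 264 = 1623
8th: 1623 + 264 = 1887
9th: 1887 + 264 = 2151
10th: 2151 + 264 = 2415
11th: 2415 + 264 = 2679
12th: 2679 + 264 = 2943
13th: 2943 + 264 = 3207
14th: 3207 + 264 = 3471
15th: 3471 + 264 = 3735
16th: 3735 + 264 = 3999
17th: 3999 + 264 = 4263
18th: 4263 + 264 = 4527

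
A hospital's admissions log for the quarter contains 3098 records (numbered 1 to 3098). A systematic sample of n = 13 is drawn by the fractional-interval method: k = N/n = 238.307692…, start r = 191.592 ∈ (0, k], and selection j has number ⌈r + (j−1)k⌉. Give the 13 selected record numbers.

j=1: r + 0k = 191.592 → ⌈·⌉ = 192
j=2: r + 1k = 429.899692… → ⌈·⌉ = 430
j=3: r + 2k = 668.207384… → ⌈·⌉ = 669
j=4: r + 3k = 906.515076… → ⌈·⌉ = 907
j=5: r + 4k = 1144.822769… → ⌈·⌉ = 1145
j=6: r + 5k = 1383.130461… → ⌈·⌉ = 1384
j=7: r + 6k = 1621.438153… → ⌈·⌉ = 1622
j=8: r + 7k = 1859.745846… → ⌈·⌉ = 1860
j=9: r + 8k = 2098.053538… → ⌈·⌉ = 2099
j=10: r + 9k = 2336.361230… → ⌈·⌉ = 2337
j=11: r + 10k = 2574.668923… → ⌈·⌉ = 2575
j=12: r + 11k = 2812.976615… → ⌈·⌉ = 2813
j=13: r + 12k = 3051.284307… → ⌈·⌉ = 3052

192, 430, 669, 907, 1145, 1384, 1622, 1860, 2099, 2337, 2575, 2813, 3052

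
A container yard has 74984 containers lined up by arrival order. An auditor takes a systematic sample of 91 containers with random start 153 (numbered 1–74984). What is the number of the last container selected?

74313

k = 74984/91 = 824
91st selection = r + (91−1)·k = 153 + 90×824 = 153 + 74160 = 74313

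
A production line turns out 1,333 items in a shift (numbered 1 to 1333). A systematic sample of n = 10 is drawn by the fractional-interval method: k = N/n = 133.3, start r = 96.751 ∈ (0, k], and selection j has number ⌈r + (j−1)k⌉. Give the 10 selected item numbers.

97, 231, 364, 497, 630, 764, 897, 1030, 1164, 1297

j=1: r + 0k = 96.751 → ⌈·⌉ = 97
j=2: r + 1k = 230.051 → ⌈·⌉ = 231
j=3: r + 2k = 363.351 → ⌈·⌉ = 364
j=4: r + 3k = 496.651 → ⌈·⌉ = 497
j=5: r + 4k = 629.951 → ⌈·⌉ = 630
j=6: r + 5k = 763.251 → ⌈·⌉ = 764
j=7: r + 6k = 896.551 → ⌈·⌉ = 897
j=8: r + 7k = 1029.851 → ⌈·⌉ = 1030
j=9: r + 8k = 1163.151 → ⌈·⌉ = 1164
j=10: r + 9k = 1296.451 → ⌈·⌉ = 1297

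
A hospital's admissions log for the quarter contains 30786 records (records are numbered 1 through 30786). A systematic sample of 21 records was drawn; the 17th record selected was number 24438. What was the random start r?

982

k = 30786/21 = 1466
r = 24438 − (17−1)×1466 = 24438 − 23456 = 982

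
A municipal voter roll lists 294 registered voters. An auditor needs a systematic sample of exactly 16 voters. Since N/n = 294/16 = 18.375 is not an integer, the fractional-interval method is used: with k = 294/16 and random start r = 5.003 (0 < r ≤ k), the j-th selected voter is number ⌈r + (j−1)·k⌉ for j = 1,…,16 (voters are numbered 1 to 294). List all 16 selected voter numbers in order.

6, 24, 42, 61, 79, 97, 116, 134, 153, 171, 189, 208, 226, 244, 263, 281

j=1: r + 0k = 5.003 → ⌈·⌉ = 6
j=2: r + 1k = 23.378 → ⌈·⌉ = 24
j=3: r + 2k = 41.753 → ⌈·⌉ = 42
j=4: r + 3k = 60.128 → ⌈·⌉ = 61
j=5: r + 4k = 78.503 → ⌈·⌉ = 79
j=6: r + 5k = 96.878 → ⌈·⌉ = 97
j=7: r + 6k = 115.253 → ⌈·⌉ = 116
j=8: r + 7k = 133.628 → ⌈·⌉ = 134
j=9: r + 8k = 152.003 → ⌈·⌉ = 153
j=10: r + 9k = 170.378 → ⌈·⌉ = 171
j=11: r + 10k = 188.753 → ⌈·⌉ = 189
j=12: r + 11k = 207.128 → ⌈·⌉ = 208
j=13: r + 12k = 225.503 → ⌈·⌉ = 226
j=14: r + 13k = 243.878 → ⌈·⌉ = 244
j=15: r + 14k = 262.253 → ⌈·⌉ = 263
j=16: r + 15k = 280.628 → ⌈·⌉ = 281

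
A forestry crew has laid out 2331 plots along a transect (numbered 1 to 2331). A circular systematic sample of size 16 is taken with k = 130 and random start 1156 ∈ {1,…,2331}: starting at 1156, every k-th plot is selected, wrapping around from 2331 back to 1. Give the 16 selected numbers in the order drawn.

1156, 1286, 1416, 1546, 1676, 1806, 1936, 2066, 2196, 2326, 125, 255, 385, 515, 645, 775

Selection 1: 1156
Selection 2: 1156 + 130 = 1286
Selection 3: 1286 + 130 = 1416
Selection 4: 1416 + 130 = 1546
Selection 5: 1546 + 130 = 1676
Selection 6: 1676 + 130 = 1806
Selection 7: 1806 + 130 = 1936
Selection 8: 1936 + 130 = 2066
Selection 9: 2066 + 130 = 2196
Selection 10: 2196 + 130 = 2326
Selection 11: 2326 + 130 = 2456 → 2456 − 2331 = 125
Selection 12: 125 + 130 = 255
Selection 13: 255 + 130 = 385
Selection 14: 385 + 130 = 515
Selection 15: 515 + 130 = 645
Selection 16: 645 + 130 = 775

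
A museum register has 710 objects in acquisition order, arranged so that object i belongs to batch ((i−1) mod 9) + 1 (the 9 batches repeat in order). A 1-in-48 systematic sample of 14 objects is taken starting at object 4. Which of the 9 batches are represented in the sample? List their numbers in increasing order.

1, 4, 7

Consecutive selections differ by k = 48, so their batch numbers differ by 48 mod 9 = 3.
gcd(48, 9) = 3, so the sample visits 9/3 = 3 distinct residues mod 9.
Start 4 is batch 4; the batches hit are 1, 4, 7.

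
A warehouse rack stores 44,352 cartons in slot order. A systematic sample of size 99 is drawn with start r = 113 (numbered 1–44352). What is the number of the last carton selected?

k = 44352/99 = 448
99th selection = r + (99−1)·k = 113 + 98×448 = 113 + 43904 = 44017

44017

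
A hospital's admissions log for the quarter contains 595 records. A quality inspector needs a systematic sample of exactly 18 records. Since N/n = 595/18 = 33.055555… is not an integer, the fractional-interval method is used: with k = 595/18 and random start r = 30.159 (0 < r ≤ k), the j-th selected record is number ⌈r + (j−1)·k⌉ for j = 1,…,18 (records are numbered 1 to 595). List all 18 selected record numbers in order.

j=1: r + 0k = 30.159 → ⌈·⌉ = 31
j=2: r + 1k = 63.214555… → ⌈·⌉ = 64
j=3: r + 2k = 96.270111… → ⌈·⌉ = 97
j=4: r + 3k = 129.325666… → ⌈·⌉ = 130
j=5: r + 4k = 162.381222… → ⌈·⌉ = 163
j=6: r + 5k = 195.436777… → ⌈·⌉ = 196
j=7: r + 6k = 228.492333… → ⌈·⌉ = 229
j=8: r + 7k = 261.547888… → ⌈·⌉ = 262
j=9: r + 8k = 294.603444… → ⌈·⌉ = 295
j=10: r + 9k = 327.659 → ⌈·⌉ = 328
j=11: r + 10k = 360.714555… → ⌈·⌉ = 361
j=12: r + 11k = 393.770111… → ⌈·⌉ = 394
j=13: r + 12k = 426.825666… → ⌈·⌉ = 427
j=14: r + 13k = 459.881222… → ⌈·⌉ = 460
j=15: r + 14k = 492.936777… → ⌈·⌉ = 493
j=16: r + 15k = 525.992333… → ⌈·⌉ = 526
j=17: r + 16k = 559.047888… → ⌈·⌉ = 560
j=18: r + 17k = 592.103444… → ⌈·⌉ = 593

31, 64, 97, 130, 163, 196, 229, 262, 295, 328, 361, 394, 427, 460, 493, 526, 560, 593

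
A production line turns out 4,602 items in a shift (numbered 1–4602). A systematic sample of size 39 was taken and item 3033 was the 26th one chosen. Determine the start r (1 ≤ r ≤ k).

83

k = 4602/39 = 118
r = 3033 − (26−1)×118 = 3033 − 2950 = 83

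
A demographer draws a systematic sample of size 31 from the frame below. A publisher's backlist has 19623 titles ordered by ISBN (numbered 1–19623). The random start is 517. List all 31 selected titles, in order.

517, 1150, 1783, 2416, 3049, 3682, 4315, 4948, 5581, 6214, 6847, 7480, 8113, 8746, 9379, 10012, 10645, 11278, 11911, 12544, 13177, 13810, 14443, 15076, 15709, 16342, 16975, 17608, 18241, 18874, 19507

k = N/n = 19623/31 = 633
title 1: 517
title 2: 517 + 633 = 1150
title 3: 1150 + 633 = 1783
title 4: 1783 + 633 = 2416
title 5: 2416 + 633 = 3049
title 6: 3049 + 633 = 3682
title 7: 3682 + 633 = 4315
title 8: 4315 + 633 = 4948
title 9: 4948 + 633 = 5581
title 10: 5581 + 633 = 6214
title 11: 6214 + 633 = 6847
title 12: 6847 + 633 = 7480
title 13: 7480 + 633 = 8113
title 14: 8113 + 633 = 8746
title 15: 8746 + 633 = 9379
title 16: 9379 + 633 = 10012
title 17: 10012 + 633 = 10645
title 18: 10645 + 633 = 11278
title 19: 11278 + 633 = 11911
title 20: 11911 + 633 = 12544
title 21: 12544 + 633 = 13177
title 22: 13177 + 633 = 13810
title 23: 13810 + 633 = 14443
title 24: 14443 + 633 = 15076
title 25: 15076 + 633 = 15709
title 26: 15709 + 633 = 16342
title 27: 16342 + 633 = 16975
title 28: 16975 + 633 = 17608
title 29: 17608 + 633 = 18241
title 30: 18241 + 633 = 18874
title 31: 18874 + 633 = 19507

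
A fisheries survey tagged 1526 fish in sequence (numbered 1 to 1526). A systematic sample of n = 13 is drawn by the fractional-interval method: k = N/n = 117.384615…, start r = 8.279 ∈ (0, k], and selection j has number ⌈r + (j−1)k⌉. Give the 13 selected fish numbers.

9, 126, 244, 361, 478, 596, 713, 830, 948, 1065, 1183, 1300, 1417

j=1: r + 0k = 8.279 → ⌈·⌉ = 9
j=2: r + 1k = 125.663615… → ⌈·⌉ = 126
j=3: r + 2k = 243.048230… → ⌈·⌉ = 244
j=4: r + 3k = 360.432846… → ⌈·⌉ = 361
j=5: r + 4k = 477.817461… → ⌈·⌉ = 478
j=6: r + 5k = 595.202076… → ⌈·⌉ = 596
j=7: r + 6k = 712.586692… → ⌈·⌉ = 713
j=8: r + 7k = 829.971307… → ⌈·⌉ = 830
j=9: r + 8k = 947.355923… → ⌈·⌉ = 948
j=10: r + 9k = 1064.740538… → ⌈·⌉ = 1065
j=11: r + 10k = 1182.125153… → ⌈·⌉ = 1183
j=12: r + 11k = 1299.509769… → ⌈·⌉ = 1300
j=13: r + 12k = 1416.894384… → ⌈·⌉ = 1417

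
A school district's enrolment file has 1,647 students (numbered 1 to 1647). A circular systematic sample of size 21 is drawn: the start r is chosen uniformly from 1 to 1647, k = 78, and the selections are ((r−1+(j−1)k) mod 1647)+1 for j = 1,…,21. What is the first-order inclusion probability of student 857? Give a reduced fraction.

For each position j, as r ranges over 1…1647 the j-th selection hits every student exactly once, so student 857 is selected for exactly 21 of the 1647 starts.
Inclusion probability = 21/1647 = 7/549.

7/549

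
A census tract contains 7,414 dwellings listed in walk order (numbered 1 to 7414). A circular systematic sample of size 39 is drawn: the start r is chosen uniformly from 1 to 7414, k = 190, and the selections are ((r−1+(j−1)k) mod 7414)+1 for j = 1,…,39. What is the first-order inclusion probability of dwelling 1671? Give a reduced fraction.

39/7414

For each position j, as r ranges over 1…7414 the j-th selection hits every dwelling exactly once, so dwelling 1671 is selected for exactly 39 of the 7414 starts.
Inclusion probability = 39/7414.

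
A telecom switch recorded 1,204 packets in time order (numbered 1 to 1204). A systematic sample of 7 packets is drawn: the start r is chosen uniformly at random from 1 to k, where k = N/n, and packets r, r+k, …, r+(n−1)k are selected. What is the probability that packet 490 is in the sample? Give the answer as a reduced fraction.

1/172

k = 1204/7 = 172.
Packet 490 is selected iff r ≡ 490 (mod 172); exactly one such r in {1,…,172}.
Inclusion probability = 1/172.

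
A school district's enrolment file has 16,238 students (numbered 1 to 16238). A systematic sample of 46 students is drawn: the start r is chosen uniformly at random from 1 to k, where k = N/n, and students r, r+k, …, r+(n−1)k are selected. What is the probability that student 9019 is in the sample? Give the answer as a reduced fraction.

1/353

k = 16238/46 = 353.
Student 9019 is selected iff r ≡ 9019 (mod 353); exactly one such r in {1,…,353}.
Inclusion probability = 1/353.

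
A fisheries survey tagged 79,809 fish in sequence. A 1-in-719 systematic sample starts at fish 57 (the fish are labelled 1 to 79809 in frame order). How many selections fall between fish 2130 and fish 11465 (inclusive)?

13

k = 719
First selection ≥ 2130: 57 + ⌈(2130−57)/719⌉·719 = 57 + 3×719 = 2214
Last selection ≤ 11465: 57 + ⌊(11465−57)/719⌋·719 = 57 + 15×719 = 10842
Count = 15 − 3 + 1 = 13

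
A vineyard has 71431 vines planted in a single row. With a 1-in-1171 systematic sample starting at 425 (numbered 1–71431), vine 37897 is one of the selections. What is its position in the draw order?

k = 1171
position = (37897 − 425)/1171 + 1 = 37472/1171 + 1 = 32 + 1 = 33

33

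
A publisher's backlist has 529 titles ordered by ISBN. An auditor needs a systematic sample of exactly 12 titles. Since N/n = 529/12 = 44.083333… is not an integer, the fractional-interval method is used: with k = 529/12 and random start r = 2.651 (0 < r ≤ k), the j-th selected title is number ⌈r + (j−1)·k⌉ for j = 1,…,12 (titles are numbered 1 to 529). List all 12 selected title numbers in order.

3, 47, 91, 135, 179, 224, 268, 312, 356, 400, 444, 488

j=1: r + 0k = 2.651 → ⌈·⌉ = 3
j=2: r + 1k = 46.734333… → ⌈·⌉ = 47
j=3: r + 2k = 90.817666… → ⌈·⌉ = 91
j=4: r + 3k = 134.901 → ⌈·⌉ = 135
j=5: r + 4k = 178.984333… → ⌈·⌉ = 179
j=6: r + 5k = 223.067666… → ⌈·⌉ = 224
j=7: r + 6k = 267.151 → ⌈·⌉ = 268
j=8: r + 7k = 311.234333… → ⌈·⌉ = 312
j=9: r + 8k = 355.317666… → ⌈·⌉ = 356
j=10: r + 9k = 399.401 → ⌈·⌉ = 400
j=11: r + 10k = 443.484333… → ⌈·⌉ = 444
j=12: r + 11k = 487.567666… → ⌈·⌉ = 488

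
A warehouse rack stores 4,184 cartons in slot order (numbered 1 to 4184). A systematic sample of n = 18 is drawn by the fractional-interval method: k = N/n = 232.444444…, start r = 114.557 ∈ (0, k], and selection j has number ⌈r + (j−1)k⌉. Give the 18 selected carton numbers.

115, 348, 580, 812, 1045, 1277, 1510, 1742, 1975, 2207, 2440, 2672, 2904, 3137, 3369, 3602, 3834, 4067

j=1: r + 0k = 114.557 → ⌈·⌉ = 115
j=2: r + 1k = 347.001444… → ⌈·⌉ = 348
j=3: r + 2k = 579.445888… → ⌈·⌉ = 580
j=4: r + 3k = 811.890333… → ⌈·⌉ = 812
j=5: r + 4k = 1044.334777… → ⌈·⌉ = 1045
j=6: r + 5k = 1276.779222… → ⌈·⌉ = 1277
j=7: r + 6k = 1509.223666… → ⌈·⌉ = 1510
j=8: r + 7k = 1741.668111… → ⌈·⌉ = 1742
j=9: r + 8k = 1974.112555… → ⌈·⌉ = 1975
j=10: r + 9k = 2206.557 → ⌈·⌉ = 2207
j=11: r + 10k = 2439.001444… → ⌈·⌉ = 2440
j=12: r + 11k = 2671.445888… → ⌈·⌉ = 2672
j=13: r + 12k = 2903.890333… → ⌈·⌉ = 2904
j=14: r + 13k = 3136.334777… → ⌈·⌉ = 3137
j=15: r + 14k = 3368.779222… → ⌈·⌉ = 3369
j=16: r + 15k = 3601.223666… → ⌈·⌉ = 3602
j=17: r + 16k = 3833.668111… → ⌈·⌉ = 3834
j=18: r + 17k = 4066.112555… → ⌈·⌉ = 4067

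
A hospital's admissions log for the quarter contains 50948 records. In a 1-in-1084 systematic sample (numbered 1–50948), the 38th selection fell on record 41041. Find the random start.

933

k = 1084
r = 41041 − (38−1)×1084 = 41041 − 40108 = 933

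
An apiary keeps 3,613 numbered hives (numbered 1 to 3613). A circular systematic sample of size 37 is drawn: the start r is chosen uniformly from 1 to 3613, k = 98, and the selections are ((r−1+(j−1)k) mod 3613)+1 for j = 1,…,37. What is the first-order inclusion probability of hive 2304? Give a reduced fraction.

37/3613

For each position j, as r ranges over 1…3613 the j-th selection hits every hive exactly once, so hive 2304 is selected for exactly 37 of the 3613 starts.
Inclusion probability = 37/3613.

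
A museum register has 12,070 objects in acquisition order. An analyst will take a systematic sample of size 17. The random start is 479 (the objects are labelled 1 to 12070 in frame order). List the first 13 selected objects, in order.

479, 1189, 1899, 2609, 3319, 4029, 4739, 5449, 6159, 6869, 7579, 8289, 8999

k = N/n = 12070/17 = 710
object 1: 479
object 2: 479 + 710 = 1189
object 3: 1189 + 710 = 1899
object 4: 1899 + 710 = 2609
object 5: 2609 + 710 = 3319
object 6: 3319 + 710 = 4029
object 7: 4029 + 710 = 4739
object 8: 4739 + 710 = 5449
object 9: 5449 + 710 = 6159
object 10: 6159 + 710 = 6869
object 11: 6869 + 710 = 7579
object 12: 7579 + 710 = 8289
object 13: 8289 + 710 = 8999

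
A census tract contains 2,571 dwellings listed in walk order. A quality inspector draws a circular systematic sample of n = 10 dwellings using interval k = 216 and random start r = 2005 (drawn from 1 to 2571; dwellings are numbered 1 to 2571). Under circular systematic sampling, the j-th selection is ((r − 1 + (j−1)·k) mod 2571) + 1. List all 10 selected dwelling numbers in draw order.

Selection 1: 2005
Selection 2: 2005 + 216 = 2221
Selection 3: 2221 + 216 = 2437
Selection 4: 2437 + 216 = 2653 → 2653 − 2571 = 82
Selection 5: 82 + 216 = 298
Selection 6: 298 + 216 = 514
Selection 7: 514 + 216 = 730
Selection 8: 730 + 216 = 946
Selection 9: 946 + 216 = 1162
Selection 10: 1162 + 216 = 1378

2005, 2221, 2437, 82, 298, 514, 730, 946, 1162, 1378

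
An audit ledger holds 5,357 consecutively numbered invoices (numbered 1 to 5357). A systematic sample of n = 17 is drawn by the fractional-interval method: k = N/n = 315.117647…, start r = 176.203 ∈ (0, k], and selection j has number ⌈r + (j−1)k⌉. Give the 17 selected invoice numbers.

j=1: r + 0k = 176.203 → ⌈·⌉ = 177
j=2: r + 1k = 491.320647… → ⌈·⌉ = 492
j=3: r + 2k = 806.438294… → ⌈·⌉ = 807
j=4: r + 3k = 1121.555941… → ⌈·⌉ = 1122
j=5: r + 4k = 1436.673588… → ⌈·⌉ = 1437
j=6: r + 5k = 1751.791235… → ⌈·⌉ = 1752
j=7: r + 6k = 2066.908882… → ⌈·⌉ = 2067
j=8: r + 7k = 2382.026529… → ⌈·⌉ = 2383
j=9: r + 8k = 2697.144176… → ⌈·⌉ = 2698
j=10: r + 9k = 3012.261823… → ⌈·⌉ = 3013
j=11: r + 10k = 3327.379470… → ⌈·⌉ = 3328
j=12: r + 11k = 3642.497117… → ⌈·⌉ = 3643
j=13: r + 12k = 3957.614764… → ⌈·⌉ = 3958
j=14: r + 13k = 4272.732411… → ⌈·⌉ = 4273
j=15: r + 14k = 4587.850058… → ⌈·⌉ = 4588
j=16: r + 15k = 4902.967705… → ⌈·⌉ = 4903
j=17: r + 16k = 5218.085352… → ⌈·⌉ = 5219

177, 492, 807, 1122, 1437, 1752, 2067, 2383, 2698, 3013, 3328, 3643, 3958, 4273, 4588, 4903, 5219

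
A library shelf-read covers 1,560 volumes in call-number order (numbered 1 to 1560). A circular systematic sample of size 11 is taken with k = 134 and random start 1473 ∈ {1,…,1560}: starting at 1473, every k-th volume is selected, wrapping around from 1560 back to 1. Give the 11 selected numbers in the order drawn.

1473, 47, 181, 315, 449, 583, 717, 851, 985, 1119, 1253

Selection 1: 1473
Selection 2: 1473 + 134 = 1607 → 1607 − 1560 = 47
Selection 3: 47 + 134 = 181
Selection 4: 181 + 134 = 315
Selection 5: 315 + 134 = 449
Selection 6: 449 + 134 = 583
Selection 7: 583 + 134 = 717
Selection 8: 717 + 134 = 851
Selection 9: 851 + 134 = 985
Selection 10: 985 + 134 = 1119
Selection 11: 1119 + 134 = 1253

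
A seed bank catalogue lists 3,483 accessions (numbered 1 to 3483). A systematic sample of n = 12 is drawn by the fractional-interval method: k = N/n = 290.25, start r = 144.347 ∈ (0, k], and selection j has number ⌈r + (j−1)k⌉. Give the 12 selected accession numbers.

145, 435, 725, 1016, 1306, 1596, 1886, 2177, 2467, 2757, 3047, 3338

j=1: r + 0k = 144.347 → ⌈·⌉ = 145
j=2: r + 1k = 434.597 → ⌈·⌉ = 435
j=3: r + 2k = 724.847 → ⌈·⌉ = 725
j=4: r + 3k = 1015.097 → ⌈·⌉ = 1016
j=5: r + 4k = 1305.347 → ⌈·⌉ = 1306
j=6: r + 5k = 1595.597 → ⌈·⌉ = 1596
j=7: r + 6k = 1885.847 → ⌈·⌉ = 1886
j=8: r + 7k = 2176.097 → ⌈·⌉ = 2177
j=9: r + 8k = 2466.347 → ⌈·⌉ = 2467
j=10: r + 9k = 2756.597 → ⌈·⌉ = 2757
j=11: r + 10k = 3046.847 → ⌈·⌉ = 3047
j=12: r + 11k = 3337.097 → ⌈·⌉ = 3338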